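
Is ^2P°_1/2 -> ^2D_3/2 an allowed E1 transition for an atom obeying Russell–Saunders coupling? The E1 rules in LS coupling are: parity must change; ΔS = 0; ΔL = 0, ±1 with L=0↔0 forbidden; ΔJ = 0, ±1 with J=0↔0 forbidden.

allowed

Parity must change: odd → even — ✓.
ΔS = 0: S: 1/2 → 1/2 — ✓.
ΔL = 0, ±1 (not L=0↔0): L: 1 → 2, ΔL = +1 — ✓.
ΔJ = 0, ±1 (not J=0↔0): J: 1/2 → 3/2, ΔJ = +1 — ✓.
All four E1 rules are satisfied.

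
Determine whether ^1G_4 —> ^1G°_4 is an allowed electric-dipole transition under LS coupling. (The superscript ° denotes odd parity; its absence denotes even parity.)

allowed

Parity must change: even → odd — satisfied.
ΔS = 0: S: 0 → 0 — satisfied.
ΔL = 0, ±1 (not L=0↔0): L: 4 → 4, ΔL = +0 — satisfied.
ΔJ = 0, ±1 (not J=0↔0): J: 4 → 4, ΔJ = +0 — satisfied.
All four E1 rules are satisfied.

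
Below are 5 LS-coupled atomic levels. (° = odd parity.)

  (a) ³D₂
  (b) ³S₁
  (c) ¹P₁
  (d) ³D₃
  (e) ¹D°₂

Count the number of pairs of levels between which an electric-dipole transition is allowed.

1

(a)–(b): forbidden (parity, ΔL).
(a)–(c): forbidden (parity, ΔS).
(a)–(d): forbidden (parity).
(a)–(e): forbidden (ΔS).
(b)–(c): forbidden (parity, ΔS).
(b)–(d): forbidden (parity, ΔL, ΔJ).
(b)–(e): forbidden (ΔS, ΔL).
(c)–(d): forbidden (parity, ΔS, ΔJ).
(c)–(e): allowed.
(d)–(e): forbidden (ΔS).
Allowed pairs: 1 of 10.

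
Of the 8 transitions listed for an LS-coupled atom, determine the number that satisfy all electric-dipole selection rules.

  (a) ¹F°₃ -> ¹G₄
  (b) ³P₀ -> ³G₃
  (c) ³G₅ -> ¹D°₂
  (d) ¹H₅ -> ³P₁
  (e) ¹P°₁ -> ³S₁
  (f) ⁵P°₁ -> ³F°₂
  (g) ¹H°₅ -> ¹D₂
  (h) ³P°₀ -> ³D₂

1

(a) allowed
(b) forbidden (parity, ΔL, ΔJ fail)
(c) forbidden (ΔS, ΔL, ΔJ fail)
(d) forbidden (parity, ΔS, ΔL, ΔJ fail)
(e) forbidden (ΔS fails)
(f) forbidden (parity, ΔS, ΔL fail)
(g) forbidden (ΔL, ΔJ fail)
(h) forbidden (ΔJ fails)
Total allowed: 1 of 8.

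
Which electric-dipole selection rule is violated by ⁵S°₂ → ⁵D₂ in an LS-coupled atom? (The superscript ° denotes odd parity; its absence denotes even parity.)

Initial level: S=2, L=0, J=2, parity odd. Final level: S=2, L=2, J=2, parity even.
ΔS = 0: S: 2 → 2 — ✓.
Parity must change: odd → even — ✓.
ΔL = 0, ±1 (not L=0↔0): L: 0 → 2, ΔL = +2 — ✗.
ΔJ = 0, ±1 (not J=0↔0): J: 2 → 2, ΔJ = +0 — ✓.

the ΔL = 0, ±1 rule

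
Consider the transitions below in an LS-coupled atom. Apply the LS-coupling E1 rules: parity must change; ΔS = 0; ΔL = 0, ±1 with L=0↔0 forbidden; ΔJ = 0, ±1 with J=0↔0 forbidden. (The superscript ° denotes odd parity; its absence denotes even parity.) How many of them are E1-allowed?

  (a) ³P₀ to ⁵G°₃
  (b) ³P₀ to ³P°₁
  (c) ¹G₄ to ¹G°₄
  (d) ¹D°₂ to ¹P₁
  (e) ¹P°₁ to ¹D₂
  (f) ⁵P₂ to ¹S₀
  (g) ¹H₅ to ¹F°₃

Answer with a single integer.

(a) forbidden (ΔS, ΔL, ΔJ fail)
(b) allowed
(c) allowed
(d) allowed
(e) allowed
(f) forbidden (parity, ΔS, ΔJ fail)
(g) forbidden (ΔL, ΔJ fail)
Total allowed: 4 of 7.

4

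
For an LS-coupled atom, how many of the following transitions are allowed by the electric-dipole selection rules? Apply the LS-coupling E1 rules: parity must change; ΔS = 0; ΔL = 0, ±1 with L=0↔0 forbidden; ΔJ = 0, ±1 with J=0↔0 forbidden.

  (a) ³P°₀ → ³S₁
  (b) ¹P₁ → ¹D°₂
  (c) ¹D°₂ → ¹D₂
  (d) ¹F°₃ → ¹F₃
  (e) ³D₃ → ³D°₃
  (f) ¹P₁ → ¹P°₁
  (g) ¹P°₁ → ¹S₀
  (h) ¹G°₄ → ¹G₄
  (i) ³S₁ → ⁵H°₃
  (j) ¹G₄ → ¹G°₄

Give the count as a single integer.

(a) allowed
(b) allowed
(c) allowed
(d) allowed
(e) allowed
(f) allowed
(g) allowed
(h) allowed
(i) forbidden (ΔS, ΔL, ΔJ fail)
(j) allowed
Total allowed: 9 of 10.

9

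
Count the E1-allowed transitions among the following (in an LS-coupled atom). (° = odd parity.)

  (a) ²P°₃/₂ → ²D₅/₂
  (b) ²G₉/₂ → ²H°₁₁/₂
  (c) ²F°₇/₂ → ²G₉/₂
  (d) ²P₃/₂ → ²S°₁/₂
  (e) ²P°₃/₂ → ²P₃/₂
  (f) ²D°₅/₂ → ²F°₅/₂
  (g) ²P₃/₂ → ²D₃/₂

5

(a) allowed
(b) allowed
(c) allowed
(d) allowed
(e) allowed
(f) forbidden (parity fails)
(g) forbidden (parity fails)
Total allowed: 5 of 7.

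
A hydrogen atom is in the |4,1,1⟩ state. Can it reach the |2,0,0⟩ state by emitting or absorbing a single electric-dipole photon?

allowed

Δl = 0 − 1 = -1; the E1 rule Δl = ±1 is satisfied.
Δm_l = 0 − (1) = -1. E1 requires Δm_l = 0, ±1: satisfied.
All E1 selection rules are satisfied.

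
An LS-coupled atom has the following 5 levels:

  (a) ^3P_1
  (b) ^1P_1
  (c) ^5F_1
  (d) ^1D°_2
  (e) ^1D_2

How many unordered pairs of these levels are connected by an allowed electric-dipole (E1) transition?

2

(a)–(b): forbidden (parity, ΔS).
(a)–(c): forbidden (parity, ΔS, ΔL).
(a)–(d): forbidden (ΔS).
(a)–(e): forbidden (parity, ΔS).
(b)–(c): forbidden (parity, ΔS, ΔL).
(b)–(d): allowed.
(b)–(e): forbidden (parity).
(c)–(d): forbidden (ΔS).
(c)–(e): forbidden (parity, ΔS).
(d)–(e): allowed.
Allowed pairs: 2 of 10.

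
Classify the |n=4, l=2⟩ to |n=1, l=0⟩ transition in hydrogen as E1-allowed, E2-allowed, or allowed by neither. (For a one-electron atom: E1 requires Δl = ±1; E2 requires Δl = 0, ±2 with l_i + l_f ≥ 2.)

E2

Δl = 0 − 2 = -2; l_i + l_f = 2.
E1 (Δl = ±1): not satisfied.
E2 (Δl = 0,±2, l_i+l_f ≥ 2): satisfied.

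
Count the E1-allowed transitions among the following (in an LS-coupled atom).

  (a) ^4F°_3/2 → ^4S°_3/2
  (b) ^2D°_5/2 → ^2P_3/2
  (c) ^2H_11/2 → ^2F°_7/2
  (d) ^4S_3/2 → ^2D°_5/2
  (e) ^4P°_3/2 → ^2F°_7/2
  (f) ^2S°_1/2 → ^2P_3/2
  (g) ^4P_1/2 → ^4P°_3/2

3

(a) forbidden (parity, ΔL fail)
(b) allowed
(c) forbidden (ΔL, ΔJ fail)
(d) forbidden (ΔS, ΔL fail)
(e) forbidden (parity, ΔS, ΔL, ΔJ fail)
(f) allowed
(g) allowed
Total allowed: 3 of 7.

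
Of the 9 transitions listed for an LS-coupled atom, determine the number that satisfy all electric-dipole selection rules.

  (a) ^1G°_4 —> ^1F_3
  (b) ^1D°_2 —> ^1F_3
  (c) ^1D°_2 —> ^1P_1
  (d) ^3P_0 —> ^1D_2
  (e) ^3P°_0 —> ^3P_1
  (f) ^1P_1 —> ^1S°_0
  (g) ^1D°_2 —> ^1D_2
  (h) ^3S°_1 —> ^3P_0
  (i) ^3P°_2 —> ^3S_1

8

(a) allowed
(b) allowed
(c) allowed
(d) forbidden (parity, ΔS, ΔJ fail)
(e) allowed
(f) allowed
(g) allowed
(h) allowed
(i) allowed
Total allowed: 8 of 9.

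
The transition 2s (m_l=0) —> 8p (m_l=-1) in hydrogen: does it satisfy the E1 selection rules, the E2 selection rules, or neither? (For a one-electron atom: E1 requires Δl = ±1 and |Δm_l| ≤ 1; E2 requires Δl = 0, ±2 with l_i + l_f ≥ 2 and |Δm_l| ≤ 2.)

Δl = 1 − 0 = +1; l_i + l_f = 1.
Δm_l = -1.
E1 (Δl = ±1, |Δm_l| ≤ 1): satisfied.
E2 (Δl = 0,±2, l_i+l_f ≥ 2, |Δm_l| ≤ 2): not satisfied.

E1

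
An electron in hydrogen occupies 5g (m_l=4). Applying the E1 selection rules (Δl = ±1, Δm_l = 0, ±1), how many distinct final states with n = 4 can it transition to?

1

E1 requires Δl = ±1, so l_f ∈ {3, 5}; with 0 ≤ l_f ≤ n_f−1 = 3, the allowed l_f values are {3}.
For l_f = 3: m_f ∈ {m_i−1, m_i, m_i+1} ∩ [−3, 3] = {3} → 1 state.
Total: 1.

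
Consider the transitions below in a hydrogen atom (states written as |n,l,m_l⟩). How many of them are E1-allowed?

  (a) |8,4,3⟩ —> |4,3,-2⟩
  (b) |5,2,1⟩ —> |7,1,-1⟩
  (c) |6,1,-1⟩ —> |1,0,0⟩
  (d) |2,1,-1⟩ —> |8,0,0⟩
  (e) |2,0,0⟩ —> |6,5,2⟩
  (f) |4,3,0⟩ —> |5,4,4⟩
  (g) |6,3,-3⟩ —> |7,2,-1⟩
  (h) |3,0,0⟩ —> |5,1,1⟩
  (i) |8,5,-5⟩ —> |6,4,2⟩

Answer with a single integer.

3

(a) forbidden — Δm_l = -5 (E1 requires Δm_l = 0, ±1)
(b) forbidden — Δm_l = -2 (E1 requires Δm_l = 0, ±1)
(c) allowed
(d) allowed
(e) forbidden — Δl = +5 (E1 requires Δl = ±1); Δm_l = +2 (E1 requires Δm_l = 0, ±1)
(f) forbidden — Δm_l = +4 (E1 requires Δm_l = 0, ±1)
(g) forbidden — Δm_l = +2 (E1 requires Δm_l = 0, ±1)
(h) allowed
(i) forbidden — Δm_l = +7 (E1 requires Δm_l = 0, ±1)
Total allowed: 3 of 9.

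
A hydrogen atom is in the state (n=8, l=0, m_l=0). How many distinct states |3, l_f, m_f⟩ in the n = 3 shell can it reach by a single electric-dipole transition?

E1 requires Δl = ±1, so l_f ∈ {-1, 1}; with 0 ≤ l_f ≤ n_f−1 = 2, the allowed l_f values are {1}.
For l_f = 1: m_f ∈ {m_i−1, m_i, m_i+1} ∩ [−1, 1] = {-1, 0, 1} → 3 states.
Total: 3.

3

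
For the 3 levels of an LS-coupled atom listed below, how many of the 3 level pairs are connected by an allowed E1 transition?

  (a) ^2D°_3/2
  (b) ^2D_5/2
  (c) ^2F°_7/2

2

(a)–(b): allowed.
(a)–(c): forbidden (parity, ΔJ).
(b)–(c): allowed.
Allowed pairs: 2 of 3.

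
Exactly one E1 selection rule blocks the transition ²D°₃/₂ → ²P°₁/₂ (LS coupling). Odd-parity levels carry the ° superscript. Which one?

parity

Reading off the term symbols: S 1/2→1/2, L 2→1, J 3/2→1/2, parity odd→odd.
Parity must change: odd → odd — violated.
ΔS = 0: S: 1/2 → 1/2 — satisfied.
ΔL = 0, ±1 (not L=0↔0): L: 2 → 1, ΔL = -1 — satisfied.
ΔJ = 0, ±1 (not J=0↔0): J: 3/2 → 1/2, ΔJ = -1 — satisfied.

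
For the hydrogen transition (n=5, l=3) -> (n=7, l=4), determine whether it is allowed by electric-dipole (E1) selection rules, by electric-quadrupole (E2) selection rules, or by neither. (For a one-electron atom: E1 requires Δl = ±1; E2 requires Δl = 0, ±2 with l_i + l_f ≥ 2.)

E1

Δl = 4 − 3 = +1; l_i + l_f = 7.
E1 (Δl = ±1): satisfied.
E2 (Δl = 0,±2, l_i+l_f ≥ 2): not satisfied.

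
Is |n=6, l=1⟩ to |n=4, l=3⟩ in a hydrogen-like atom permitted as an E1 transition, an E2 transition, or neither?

E2

Δl = 3 − 1 = +2; l_i + l_f = 4.
E1 (Δl = ±1): not satisfied.
E2 (Δl = 0,±2, l_i+l_f ≥ 2): satisfied.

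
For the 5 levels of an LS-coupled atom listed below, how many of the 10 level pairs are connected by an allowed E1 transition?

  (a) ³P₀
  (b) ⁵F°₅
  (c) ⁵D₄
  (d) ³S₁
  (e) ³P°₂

2

(a)–(b): forbidden (ΔS, ΔL, ΔJ).
(a)–(c): forbidden (parity, ΔS, ΔJ).
(a)–(d): forbidden (parity).
(a)–(e): forbidden (ΔJ).
(b)–(c): allowed.
(b)–(d): forbidden (ΔS, ΔL, ΔJ).
(b)–(e): forbidden (parity, ΔS, ΔL, ΔJ).
(c)–(d): forbidden (parity, ΔS, ΔL, ΔJ).
(c)–(e): forbidden (ΔS, ΔJ).
(d)–(e): allowed.
Allowed pairs: 2 of 10.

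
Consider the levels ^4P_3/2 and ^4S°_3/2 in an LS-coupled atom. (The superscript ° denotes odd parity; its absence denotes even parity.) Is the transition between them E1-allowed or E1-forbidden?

Parity must change: even → odd — ✓.
ΔS = 0: S: 3/2 → 3/2 — ✓.
ΔL = 0, ±1 (not L=0↔0): L: 1 → 0, ΔL = -1 — ✓.
ΔJ = 0, ±1 (not J=0↔0): J: 3/2 → 3/2, ΔJ = +0 — ✓.
All four E1 rules are satisfied.

allowed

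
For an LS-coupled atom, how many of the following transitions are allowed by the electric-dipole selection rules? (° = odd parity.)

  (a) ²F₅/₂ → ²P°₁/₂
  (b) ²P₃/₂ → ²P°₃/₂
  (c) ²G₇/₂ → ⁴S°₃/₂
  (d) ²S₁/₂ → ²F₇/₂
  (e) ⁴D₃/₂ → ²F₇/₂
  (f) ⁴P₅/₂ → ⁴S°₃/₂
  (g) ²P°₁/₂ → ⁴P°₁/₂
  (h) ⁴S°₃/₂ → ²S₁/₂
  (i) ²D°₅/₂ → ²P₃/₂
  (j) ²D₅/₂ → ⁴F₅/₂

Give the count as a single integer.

3

(a) forbidden (ΔL, ΔJ fail)
(b) allowed
(c) forbidden (ΔS, ΔL, ΔJ fail)
(d) forbidden (parity, ΔL, ΔJ fail)
(e) forbidden (parity, ΔS, ΔJ fail)
(f) allowed
(g) forbidden (parity, ΔS fail)
(h) forbidden (ΔS, ΔL fail)
(i) allowed
(j) forbidden (parity, ΔS fail)
Total allowed: 3 of 10.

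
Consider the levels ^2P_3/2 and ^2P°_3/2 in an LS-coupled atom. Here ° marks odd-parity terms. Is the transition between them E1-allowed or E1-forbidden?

Parity must change: even → odd — ok.
ΔL = 0, ±1 (not L=0↔0): L: 1 → 1, ΔL = +0 — ok.
ΔJ = 0, ±1 (not J=0↔0): J: 3/2 → 3/2, ΔJ = +0 — ok.
ΔS = 0: S: 1/2 → 1/2 — ok.
All four E1 rules are satisfied.

allowed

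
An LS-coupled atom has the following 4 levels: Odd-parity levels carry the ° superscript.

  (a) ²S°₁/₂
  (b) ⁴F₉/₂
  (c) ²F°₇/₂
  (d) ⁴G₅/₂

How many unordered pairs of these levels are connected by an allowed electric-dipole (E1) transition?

(a)–(b): forbidden (ΔS, ΔL, ΔJ).
(a)–(c): forbidden (parity, ΔL, ΔJ).
(a)–(d): forbidden (ΔS, ΔL, ΔJ).
(b)–(c): forbidden (ΔS).
(b)–(d): forbidden (parity, ΔJ).
(c)–(d): forbidden (ΔS).
Allowed pairs: 0 of 6.

0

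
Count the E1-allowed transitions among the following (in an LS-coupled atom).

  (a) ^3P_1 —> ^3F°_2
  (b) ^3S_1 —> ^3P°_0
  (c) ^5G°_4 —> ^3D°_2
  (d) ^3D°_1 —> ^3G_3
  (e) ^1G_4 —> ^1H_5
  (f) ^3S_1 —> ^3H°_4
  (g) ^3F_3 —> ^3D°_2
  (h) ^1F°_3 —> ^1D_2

3

(a) forbidden (ΔL fails)
(b) allowed
(c) forbidden (parity, ΔS, ΔL, ΔJ fail)
(d) forbidden (ΔL, ΔJ fail)
(e) forbidden (parity fails)
(f) forbidden (ΔL, ΔJ fail)
(g) allowed
(h) allowed
Total allowed: 3 of 8.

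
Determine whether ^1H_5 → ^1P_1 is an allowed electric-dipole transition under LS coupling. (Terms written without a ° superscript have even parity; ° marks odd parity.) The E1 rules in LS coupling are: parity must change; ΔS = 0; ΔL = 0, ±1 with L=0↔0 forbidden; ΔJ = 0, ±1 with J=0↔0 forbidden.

forbidden

Initial level: S=0, L=5, J=5, parity even. Final level: S=0, L=1, J=1, parity even.
ΔJ = 0, ±1 (not J=0↔0): J: 5 → 1, ΔJ = -4 — violated.
Parity must change: even → even — violated.
ΔL = 0, ±1 (not L=0↔0): L: 5 → 1, ΔL = -4 — violated.
ΔS = 0: S: 0 → 0 — satisfied.
Rule(s) violated: parity, ΔL, ΔJ.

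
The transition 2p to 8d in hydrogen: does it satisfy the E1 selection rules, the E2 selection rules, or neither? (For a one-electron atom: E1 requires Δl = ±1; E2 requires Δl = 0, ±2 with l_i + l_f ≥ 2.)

E1

Δl = 2 − 1 = +1; l_i + l_f = 3.
E1 (Δl = ±1): satisfied.
E2 (Δl = 0,±2, l_i+l_f ≥ 2): not satisfied.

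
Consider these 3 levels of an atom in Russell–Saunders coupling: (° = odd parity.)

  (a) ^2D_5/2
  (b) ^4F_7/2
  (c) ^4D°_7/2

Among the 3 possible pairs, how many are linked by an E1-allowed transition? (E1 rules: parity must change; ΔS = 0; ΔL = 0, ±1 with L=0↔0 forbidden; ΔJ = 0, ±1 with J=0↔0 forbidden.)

(a)–(b): forbidden (parity, ΔS).
(a)–(c): forbidden (ΔS).
(b)–(c): allowed.
Allowed pairs: 1 of 3.

1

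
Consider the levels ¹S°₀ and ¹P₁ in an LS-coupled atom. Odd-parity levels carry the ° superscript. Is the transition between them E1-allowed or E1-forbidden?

allowed

ΔJ = 0, ±1 (not J=0↔0): J: 0 → 1, ΔJ = +1 — satisfied.
ΔS = 0: S: 0 → 0 — satisfied.
ΔL = 0, ±1 (not L=0↔0): L: 0 → 1, ΔL = +1 — satisfied.
Parity must change: odd → even — satisfied.
All four E1 rules are satisfied.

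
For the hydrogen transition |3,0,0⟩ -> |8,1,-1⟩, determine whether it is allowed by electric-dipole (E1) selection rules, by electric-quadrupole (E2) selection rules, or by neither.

E1

Δl = 1 − 0 = +1; l_i + l_f = 1.
Δm_l = -1.
E1 (Δl = ±1, |Δm_l| ≤ 1): satisfied.
E2 (Δl = 0,±2, l_i+l_f ≥ 2, |Δm_l| ≤ 2): not satisfied.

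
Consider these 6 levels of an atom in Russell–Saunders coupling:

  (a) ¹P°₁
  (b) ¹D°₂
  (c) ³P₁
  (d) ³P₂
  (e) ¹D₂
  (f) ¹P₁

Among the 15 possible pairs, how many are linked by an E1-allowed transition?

4

(a)–(b): forbidden (parity).
(a)–(c): forbidden (ΔS).
(a)–(d): forbidden (ΔS).
(a)–(e): allowed.
(a)–(f): allowed.
(b)–(c): forbidden (ΔS).
(b)–(d): forbidden (ΔS).
(b)–(e): allowed.
(b)–(f): allowed.
(c)–(d): forbidden (parity).
(c)–(e): forbidden (parity, ΔS).
(c)–(f): forbidden (parity, ΔS).
(d)–(e): forbidden (parity, ΔS).
(d)–(f): forbidden (parity, ΔS).
(e)–(f): forbidden (parity).
Allowed pairs: 4 of 15.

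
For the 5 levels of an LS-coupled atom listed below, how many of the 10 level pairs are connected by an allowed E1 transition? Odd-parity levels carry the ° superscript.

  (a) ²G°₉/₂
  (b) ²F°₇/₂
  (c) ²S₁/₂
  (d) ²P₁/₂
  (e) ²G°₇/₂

(a)–(b): forbidden (parity).
(a)–(c): forbidden (ΔL, ΔJ).
(a)–(d): forbidden (ΔL, ΔJ).
(a)–(e): forbidden (parity).
(b)–(c): forbidden (ΔL, ΔJ).
(b)–(d): forbidden (ΔL, ΔJ).
(b)–(e): forbidden (parity).
(c)–(d): forbidden (parity).
(c)–(e): forbidden (ΔL, ΔJ).
(d)–(e): forbidden (ΔL, ΔJ).
Allowed pairs: 0 of 10.

0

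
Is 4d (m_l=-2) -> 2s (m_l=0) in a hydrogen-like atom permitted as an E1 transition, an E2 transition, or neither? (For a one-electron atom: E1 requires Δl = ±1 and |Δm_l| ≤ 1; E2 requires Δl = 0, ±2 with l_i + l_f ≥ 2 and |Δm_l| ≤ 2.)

Δl = 0 − 2 = -2; l_i + l_f = 2.
Δm_l = +2.
E1 (Δl = ±1, |Δm_l| ≤ 1): not satisfied.
E2 (Δl = 0,±2, l_i+l_f ≥ 2, |Δm_l| ≤ 2): satisfied.

E2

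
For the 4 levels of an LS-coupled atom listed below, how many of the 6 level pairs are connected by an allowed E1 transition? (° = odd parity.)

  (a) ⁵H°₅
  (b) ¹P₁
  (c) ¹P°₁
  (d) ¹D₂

2

(a)–(b): forbidden (ΔS, ΔL, ΔJ).
(a)–(c): forbidden (parity, ΔS, ΔL, ΔJ).
(a)–(d): forbidden (ΔS, ΔL, ΔJ).
(b)–(c): allowed.
(b)–(d): forbidden (parity).
(c)–(d): allowed.
Allowed pairs: 2 of 6.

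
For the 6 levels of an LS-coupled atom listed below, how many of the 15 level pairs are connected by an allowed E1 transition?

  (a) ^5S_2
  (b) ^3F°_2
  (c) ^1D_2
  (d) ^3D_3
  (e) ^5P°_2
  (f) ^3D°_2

3

(a)–(b): forbidden (ΔS, ΔL).
(a)–(c): forbidden (parity, ΔS, ΔL).
(a)–(d): forbidden (parity, ΔS, ΔL).
(a)–(e): allowed.
(a)–(f): forbidden (ΔS, ΔL).
(b)–(c): forbidden (ΔS).
(b)–(d): allowed.
(b)–(e): forbidden (parity, ΔS, ΔL).
(b)–(f): forbidden (parity).
(c)–(d): forbidden (parity, ΔS).
(c)–(e): forbidden (ΔS).
(c)–(f): forbidden (ΔS).
(d)–(e): forbidden (ΔS).
(d)–(f): allowed.
(e)–(f): forbidden (parity, ΔS).
Allowed pairs: 3 of 15.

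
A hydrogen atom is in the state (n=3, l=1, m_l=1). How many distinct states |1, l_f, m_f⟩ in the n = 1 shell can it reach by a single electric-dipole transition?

1

E1 requires Δl = ±1, so l_f ∈ {0, 2}; with 0 ≤ l_f ≤ n_f−1 = 0, the allowed l_f values are {0}.
For l_f = 0: m_f ∈ {m_i−1, m_i, m_i+1} ∩ [−0, 0] = {0} → 1 state.
Total: 1.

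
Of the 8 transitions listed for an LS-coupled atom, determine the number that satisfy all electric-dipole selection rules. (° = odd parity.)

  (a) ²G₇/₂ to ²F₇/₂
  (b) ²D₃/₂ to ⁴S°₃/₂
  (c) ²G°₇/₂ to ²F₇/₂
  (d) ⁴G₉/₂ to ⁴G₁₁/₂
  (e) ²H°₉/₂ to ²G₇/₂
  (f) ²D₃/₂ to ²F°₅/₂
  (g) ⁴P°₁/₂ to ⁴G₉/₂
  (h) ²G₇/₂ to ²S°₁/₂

3

(a) forbidden (parity fails)
(b) forbidden (ΔS, ΔL fail)
(c) allowed
(d) forbidden (parity fails)
(e) allowed
(f) allowed
(g) forbidden (ΔL, ΔJ fail)
(h) forbidden (ΔL, ΔJ fail)
Total allowed: 3 of 8.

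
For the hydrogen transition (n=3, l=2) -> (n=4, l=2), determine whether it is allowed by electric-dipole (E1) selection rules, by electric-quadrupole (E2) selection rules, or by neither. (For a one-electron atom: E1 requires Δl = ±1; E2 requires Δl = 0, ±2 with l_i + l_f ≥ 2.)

E2

Δl = 2 − 2 = +0; l_i + l_f = 4.
E1 (Δl = ±1): not satisfied.
E2 (Δl = 0,±2, l_i+l_f ≥ 2): satisfied.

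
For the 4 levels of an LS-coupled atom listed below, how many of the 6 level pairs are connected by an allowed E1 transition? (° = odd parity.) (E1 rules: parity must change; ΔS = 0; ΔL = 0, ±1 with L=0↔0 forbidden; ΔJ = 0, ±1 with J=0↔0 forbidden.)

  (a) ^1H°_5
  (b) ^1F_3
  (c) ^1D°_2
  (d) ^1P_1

(a)–(b): forbidden (ΔL, ΔJ).
(a)–(c): forbidden (parity, ΔL, ΔJ).
(a)–(d): forbidden (ΔL, ΔJ).
(b)–(c): allowed.
(b)–(d): forbidden (parity, ΔL, ΔJ).
(c)–(d): allowed.
Allowed pairs: 2 of 6.

2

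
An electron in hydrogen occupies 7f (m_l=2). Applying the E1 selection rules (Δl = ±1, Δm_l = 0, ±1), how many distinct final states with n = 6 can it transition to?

5

E1 requires Δl = ±1, so l_f ∈ {2, 4}; with 0 ≤ l_f ≤ n_f−1 = 5, the allowed l_f values are {2, 4}.
For l_f = 2: m_f ∈ {m_i−1, m_i, m_i+1} ∩ [−2, 2] = {1, 2} → 2 states.
For l_f = 4: m_f ∈ {m_i−1, m_i, m_i+1} ∩ [−4, 4] = {1, 2, 3} → 3 states.
Total: 5.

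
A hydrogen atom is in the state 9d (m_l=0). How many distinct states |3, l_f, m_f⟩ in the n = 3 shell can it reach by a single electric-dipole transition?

3

E1 requires Δl = ±1, so l_f ∈ {1, 3}; with 0 ≤ l_f ≤ n_f−1 = 2, the allowed l_f values are {1}.
For l_f = 1: m_f ∈ {m_i−1, m_i, m_i+1} ∩ [−1, 1] = {-1, 0, 1} → 3 states.
Total: 3.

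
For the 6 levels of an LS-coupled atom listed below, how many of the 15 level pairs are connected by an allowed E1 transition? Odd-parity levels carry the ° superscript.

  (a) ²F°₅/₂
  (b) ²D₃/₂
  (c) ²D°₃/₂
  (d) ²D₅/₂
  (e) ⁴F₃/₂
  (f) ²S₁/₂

(a)–(b): allowed.
(a)–(c): forbidden (parity).
(a)–(d): allowed.
(a)–(e): forbidden (ΔS).
(a)–(f): forbidden (ΔL, ΔJ).
(b)–(c): allowed.
(b)–(d): forbidden (parity).
(b)–(e): forbidden (parity, ΔS).
(b)–(f): forbidden (parity, ΔL).
(c)–(d): allowed.
(c)–(e): forbidden (ΔS).
(c)–(f): forbidden (ΔL).
(d)–(e): forbidden (parity, ΔS).
(d)–(f): forbidden (parity, ΔL, ΔJ).
(e)–(f): forbidden (parity, ΔS, ΔL).
Allowed pairs: 4 of 15.

4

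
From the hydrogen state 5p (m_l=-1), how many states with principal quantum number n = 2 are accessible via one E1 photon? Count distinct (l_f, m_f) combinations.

1

E1 requires Δl = ±1, so l_f ∈ {0, 2}; with 0 ≤ l_f ≤ n_f−1 = 1, the allowed l_f values are {0}.
For l_f = 0: m_f ∈ {m_i−1, m_i, m_i+1} ∩ [−0, 0] = {0} → 1 state.
Total: 1.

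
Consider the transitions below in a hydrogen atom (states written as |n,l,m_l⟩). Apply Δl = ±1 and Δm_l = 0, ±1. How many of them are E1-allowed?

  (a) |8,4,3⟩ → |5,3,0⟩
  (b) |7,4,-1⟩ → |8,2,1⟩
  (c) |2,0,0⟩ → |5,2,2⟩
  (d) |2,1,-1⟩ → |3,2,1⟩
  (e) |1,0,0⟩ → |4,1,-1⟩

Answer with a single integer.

(a) forbidden — Δm_l = -3 (E1 requires Δm_l = 0, ±1)
(b) forbidden — Δl = -2 (E1 requires Δl = ±1); Δm_l = +2 (E1 requires Δm_l = 0, ±1)
(c) forbidden — Δl = +2 (E1 requires Δl = ±1); Δm_l = +2 (E1 requires Δm_l = 0, ±1)
(d) forbidden — Δm_l = +2 (E1 requires Δm_l = 0, ±1)
(e) allowed
Total allowed: 1 of 5.

1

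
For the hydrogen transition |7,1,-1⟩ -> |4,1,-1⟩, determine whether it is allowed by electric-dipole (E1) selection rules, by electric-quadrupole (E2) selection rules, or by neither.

Δl = 1 − 1 = +0; l_i + l_f = 2.
Δm_l = +0.
E1 (Δl = ±1, |Δm_l| ≤ 1): not satisfied.
E2 (Δl = 0,±2, l_i+l_f ≥ 2, |Δm_l| ≤ 2): satisfied.

E2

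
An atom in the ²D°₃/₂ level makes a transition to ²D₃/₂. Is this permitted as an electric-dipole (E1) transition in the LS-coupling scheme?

allowed

ΔS = 0: S: 1/2 → 1/2 — ✓.
ΔJ = 0, ±1 (not J=0↔0): J: 3/2 → 3/2, ΔJ = +0 — ✓.
Parity must change: odd → even — ✓.
ΔL = 0, ±1 (not L=0↔0): L: 2 → 2, ΔL = +0 — ✓.
All four E1 rules are satisfied.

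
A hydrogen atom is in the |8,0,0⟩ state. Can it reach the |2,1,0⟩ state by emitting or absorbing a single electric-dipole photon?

Δl = 1 − 0 = +1; the E1 rule Δl = ±1 is ok.
Δm_l = 0 − (0) = +0. E1 requires Δm_l = 0, ±1: ok.
All E1 selection rules are satisfied.

allowed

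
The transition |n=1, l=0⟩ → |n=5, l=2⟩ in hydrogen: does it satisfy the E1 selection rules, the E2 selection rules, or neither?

Δl = 2 − 0 = +2; l_i + l_f = 2.
E1 (Δl = ±1): not satisfied.
E2 (Δl = 0,±2, l_i+l_f ≥ 2): satisfied.

E2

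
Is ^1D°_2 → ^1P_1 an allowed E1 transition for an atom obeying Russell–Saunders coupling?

allowed

Parity must change: odd → even — ✓.
ΔS = 0: S: 0 → 0 — ✓.
ΔL = 0, ±1 (not L=0↔0): L: 2 → 1, ΔL = -1 — ✓.
ΔJ = 0, ±1 (not J=0↔0): J: 2 → 1, ΔJ = -1 — ✓.
All four E1 rules are satisfied.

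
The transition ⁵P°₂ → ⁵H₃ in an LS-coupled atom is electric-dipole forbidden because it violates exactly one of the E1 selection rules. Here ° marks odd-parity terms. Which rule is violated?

Parity must change: odd → even — ok.
ΔS = 0: S: 2 → 2 — ok.
ΔL = 0, ±1 (not L=0↔0): L: 1 → 5, ΔL = +4 — fails.
ΔJ = 0, ±1 (not J=0↔0): J: 2 → 3, ΔJ = +1 — ok.

the ΔL = 0, ±1 rule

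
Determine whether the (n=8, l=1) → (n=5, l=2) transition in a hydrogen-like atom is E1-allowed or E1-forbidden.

Initial l = 1, final l = 2, so Δl = +1. E1 requires Δl = ±1: ok.
All E1 selection rules are satisfied.

allowed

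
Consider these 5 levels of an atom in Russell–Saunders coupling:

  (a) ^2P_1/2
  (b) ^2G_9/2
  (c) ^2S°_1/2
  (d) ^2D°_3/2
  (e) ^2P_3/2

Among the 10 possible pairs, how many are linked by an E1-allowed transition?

4

(a)–(b): forbidden (parity, ΔL, ΔJ).
(a)–(c): allowed.
(a)–(d): allowed.
(a)–(e): forbidden (parity).
(b)–(c): forbidden (ΔL, ΔJ).
(b)–(d): forbidden (ΔL, ΔJ).
(b)–(e): forbidden (parity, ΔL, ΔJ).
(c)–(d): forbidden (parity, ΔL).
(c)–(e): allowed.
(d)–(e): allowed.
Allowed pairs: 4 of 10.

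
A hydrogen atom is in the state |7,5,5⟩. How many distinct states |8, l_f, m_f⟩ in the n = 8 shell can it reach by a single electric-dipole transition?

4

E1 requires Δl = ±1, so l_f ∈ {4, 6}; with 0 ≤ l_f ≤ n_f−1 = 7, the allowed l_f values are {4, 6}.
For l_f = 4: m_f ∈ {m_i−1, m_i, m_i+1} ∩ [−4, 4] = {4} → 1 state.
For l_f = 6: m_f ∈ {m_i−1, m_i, m_i+1} ∩ [−6, 6] = {4, 5, 6} → 3 states.
Total: 4.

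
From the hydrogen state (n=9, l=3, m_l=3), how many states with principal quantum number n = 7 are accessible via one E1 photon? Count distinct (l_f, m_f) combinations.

E1 requires Δl = ±1, so l_f ∈ {2, 4}; with 0 ≤ l_f ≤ n_f−1 = 6, the allowed l_f values are {2, 4}.
For l_f = 2: m_f ∈ {m_i−1, m_i, m_i+1} ∩ [−2, 2] = {2} → 1 state.
For l_f = 4: m_f ∈ {m_i−1, m_i, m_i+1} ∩ [−4, 4] = {2, 3, 4} → 3 states.
Total: 4.

4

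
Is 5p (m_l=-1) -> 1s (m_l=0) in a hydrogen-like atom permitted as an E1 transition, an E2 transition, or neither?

E1

Δl = 0 − 1 = -1; l_i + l_f = 1.
Δm_l = +1.
E1 (Δl = ±1, |Δm_l| ≤ 1): satisfied.
E2 (Δl = 0,±2, l_i+l_f ≥ 2, |Δm_l| ≤ 2): not satisfied.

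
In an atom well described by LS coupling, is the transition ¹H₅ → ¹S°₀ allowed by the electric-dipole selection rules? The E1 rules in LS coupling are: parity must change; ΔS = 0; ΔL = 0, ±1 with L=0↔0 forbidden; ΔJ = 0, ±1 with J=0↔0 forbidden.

forbidden

ΔL = 0, ±1 (not L=0↔0): L: 5 → 0, ΔL = -5 — fails.
ΔJ = 0, ±1 (not J=0↔0): J: 5 → 0, ΔJ = -5 — fails.
Parity must change: even → odd — ok.
ΔS = 0: S: 0 → 0 — ok.
Rule(s) violated: ΔL, ΔJ.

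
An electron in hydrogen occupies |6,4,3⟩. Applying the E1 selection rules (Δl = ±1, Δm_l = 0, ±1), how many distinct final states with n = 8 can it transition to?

5

E1 requires Δl = ±1, so l_f ∈ {3, 5}; with 0 ≤ l_f ≤ n_f−1 = 7, the allowed l_f values are {3, 5}.
For l_f = 3: m_f ∈ {m_i−1, m_i, m_i+1} ∩ [−3, 3] = {2, 3} → 2 states.
For l_f = 5: m_f ∈ {m_i−1, m_i, m_i+1} ∩ [−5, 5] = {2, 3, 4} → 3 states.
Total: 5.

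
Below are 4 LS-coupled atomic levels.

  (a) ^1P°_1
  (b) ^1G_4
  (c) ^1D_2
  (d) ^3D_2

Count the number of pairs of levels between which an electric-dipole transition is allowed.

1

(a)–(b): forbidden (ΔL, ΔJ).
(a)–(c): allowed.
(a)–(d): forbidden (ΔS).
(b)–(c): forbidden (parity, ΔL, ΔJ).
(b)–(d): forbidden (parity, ΔS, ΔL, ΔJ).
(c)–(d): forbidden (parity, ΔS).
Allowed pairs: 1 of 6.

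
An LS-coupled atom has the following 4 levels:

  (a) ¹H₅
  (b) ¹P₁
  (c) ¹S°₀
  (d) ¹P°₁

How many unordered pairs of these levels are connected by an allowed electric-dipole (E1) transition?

2

(a)–(b): forbidden (parity, ΔL, ΔJ).
(a)–(c): forbidden (ΔL, ΔJ).
(a)–(d): forbidden (ΔL, ΔJ).
(b)–(c): allowed.
(b)–(d): allowed.
(c)–(d): forbidden (parity).
Allowed pairs: 2 of 6.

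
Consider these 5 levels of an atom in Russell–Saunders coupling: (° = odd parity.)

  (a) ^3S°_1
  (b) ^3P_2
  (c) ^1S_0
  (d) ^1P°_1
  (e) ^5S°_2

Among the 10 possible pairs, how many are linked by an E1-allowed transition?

2

(a)–(b): allowed.
(a)–(c): forbidden (ΔS, ΔL).
(a)–(d): forbidden (parity, ΔS).
(a)–(e): forbidden (parity, ΔS, ΔL).
(b)–(c): forbidden (parity, ΔS, ΔJ).
(b)–(d): forbidden (ΔS).
(b)–(e): forbidden (ΔS).
(c)–(d): allowed.
(c)–(e): forbidden (ΔS, ΔL, ΔJ).
(d)–(e): forbidden (parity, ΔS).
Allowed pairs: 2 of 10.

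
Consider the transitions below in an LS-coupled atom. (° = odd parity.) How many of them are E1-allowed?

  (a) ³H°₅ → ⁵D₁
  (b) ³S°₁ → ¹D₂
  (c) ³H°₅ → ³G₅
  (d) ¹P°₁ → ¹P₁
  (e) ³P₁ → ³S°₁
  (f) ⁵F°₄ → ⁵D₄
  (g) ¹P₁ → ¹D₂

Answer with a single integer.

4

(a) forbidden (ΔS, ΔL, ΔJ fail)
(b) forbidden (ΔS, ΔL fail)
(c) allowed
(d) allowed
(e) allowed
(f) allowed
(g) forbidden (parity fails)
Total allowed: 4 of 7.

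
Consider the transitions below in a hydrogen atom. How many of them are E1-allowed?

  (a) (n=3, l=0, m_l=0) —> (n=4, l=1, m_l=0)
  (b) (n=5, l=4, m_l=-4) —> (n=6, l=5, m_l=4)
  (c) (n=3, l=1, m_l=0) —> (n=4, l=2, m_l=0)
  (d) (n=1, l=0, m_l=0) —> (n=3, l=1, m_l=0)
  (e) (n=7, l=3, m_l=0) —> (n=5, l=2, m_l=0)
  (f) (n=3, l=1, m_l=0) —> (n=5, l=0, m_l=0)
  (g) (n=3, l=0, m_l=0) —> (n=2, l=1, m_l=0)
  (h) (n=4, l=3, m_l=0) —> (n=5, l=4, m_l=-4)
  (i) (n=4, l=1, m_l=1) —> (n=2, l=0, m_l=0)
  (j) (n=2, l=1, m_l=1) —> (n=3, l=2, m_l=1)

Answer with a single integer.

8

(a) allowed
(b) forbidden — Δm_l = +8 (E1 requires Δm_l = 0, ±1)
(c) allowed
(d) allowed
(e) allowed
(f) allowed
(g) allowed
(h) forbidden — Δm_l = -4 (E1 requires Δm_l = 0, ±1)
(i) allowed
(j) allowed
Total allowed: 8 of 10.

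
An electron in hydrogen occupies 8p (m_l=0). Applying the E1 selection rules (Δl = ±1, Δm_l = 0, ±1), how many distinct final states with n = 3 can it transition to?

E1 requires Δl = ±1, so l_f ∈ {0, 2}; with 0 ≤ l_f ≤ n_f−1 = 2, the allowed l_f values are {0, 2}.
For l_f = 0: m_f ∈ {m_i−1, m_i, m_i+1} ∩ [−0, 0] = {0} → 1 state.
For l_f = 2: m_f ∈ {m_i−1, m_i, m_i+1} ∩ [−2, 2] = {-1, 0, 1} → 3 states.
Total: 4.

4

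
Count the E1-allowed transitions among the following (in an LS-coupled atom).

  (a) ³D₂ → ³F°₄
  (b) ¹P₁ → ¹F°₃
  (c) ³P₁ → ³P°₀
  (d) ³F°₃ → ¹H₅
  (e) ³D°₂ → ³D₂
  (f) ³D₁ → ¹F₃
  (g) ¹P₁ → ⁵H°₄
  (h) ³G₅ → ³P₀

(a) forbidden (ΔJ fails)
(b) forbidden (ΔL, ΔJ fail)
(c) allowed
(d) forbidden (ΔS, ΔL, ΔJ fail)
(e) allowed
(f) forbidden (parity, ΔS, ΔJ fail)
(g) forbidden (ΔS, ΔL, ΔJ fail)
(h) forbidden (parity, ΔL, ΔJ fail)
Total allowed: 2 of 8.

2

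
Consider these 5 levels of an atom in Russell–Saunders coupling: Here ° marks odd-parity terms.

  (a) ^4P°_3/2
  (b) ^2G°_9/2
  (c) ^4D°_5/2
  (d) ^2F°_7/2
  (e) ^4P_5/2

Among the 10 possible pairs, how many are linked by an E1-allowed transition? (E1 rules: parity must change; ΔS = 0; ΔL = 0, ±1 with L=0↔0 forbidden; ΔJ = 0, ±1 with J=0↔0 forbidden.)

2

(a)–(b): forbidden (parity, ΔS, ΔL, ΔJ).
(a)–(c): forbidden (parity).
(a)–(d): forbidden (parity, ΔS, ΔL, ΔJ).
(a)–(e): allowed.
(b)–(c): forbidden (parity, ΔS, ΔL, ΔJ).
(b)–(d): forbidden (parity).
(b)–(e): forbidden (ΔS, ΔL, ΔJ).
(c)–(d): forbidden (parity, ΔS).
(c)–(e): allowed.
(d)–(e): forbidden (ΔS, ΔL).
Allowed pairs: 2 of 10.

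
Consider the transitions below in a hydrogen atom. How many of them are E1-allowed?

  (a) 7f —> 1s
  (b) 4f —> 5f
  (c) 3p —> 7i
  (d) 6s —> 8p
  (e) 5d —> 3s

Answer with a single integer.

(a) forbidden — Δl = -3 (E1 requires Δl = ±1)
(b) forbidden — Δl = +0 (E1 requires Δl = ±1)
(c) forbidden — Δl = +5 (E1 requires Δl = ±1)
(d) allowed
(e) forbidden — Δl = -2 (E1 requires Δl = ±1)
Total allowed: 1 of 5.

1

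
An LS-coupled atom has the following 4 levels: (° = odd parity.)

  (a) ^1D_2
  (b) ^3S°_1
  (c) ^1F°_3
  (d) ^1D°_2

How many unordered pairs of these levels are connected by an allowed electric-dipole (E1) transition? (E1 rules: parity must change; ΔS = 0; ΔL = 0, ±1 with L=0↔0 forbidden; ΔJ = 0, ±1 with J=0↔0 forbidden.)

(a)–(b): forbidden (ΔS, ΔL).
(a)–(c): allowed.
(a)–(d): allowed.
(b)–(c): forbidden (parity, ΔS, ΔL, ΔJ).
(b)–(d): forbidden (parity, ΔS, ΔL).
(c)–(d): forbidden (parity).
Allowed pairs: 2 of 6.

2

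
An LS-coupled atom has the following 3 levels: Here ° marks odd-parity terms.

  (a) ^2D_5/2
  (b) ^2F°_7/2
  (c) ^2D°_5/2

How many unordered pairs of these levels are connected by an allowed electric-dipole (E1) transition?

2

(a)–(b): allowed.
(a)–(c): allowed.
(b)–(c): forbidden (parity).
Allowed pairs: 2 of 3.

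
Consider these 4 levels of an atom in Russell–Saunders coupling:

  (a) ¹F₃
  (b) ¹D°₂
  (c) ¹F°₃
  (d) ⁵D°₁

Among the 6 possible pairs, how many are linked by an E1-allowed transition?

2

(a)–(b): allowed.
(a)–(c): allowed.
(a)–(d): forbidden (ΔS, ΔJ).
(b)–(c): forbidden (parity).
(b)–(d): forbidden (parity, ΔS).
(c)–(d): forbidden (parity, ΔS, ΔJ).
Allowed pairs: 2 of 6.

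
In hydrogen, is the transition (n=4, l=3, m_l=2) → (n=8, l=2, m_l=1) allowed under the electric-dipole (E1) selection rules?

allowed

Δl = 2 − 3 = -1; the E1 rule Δl = ±1 is satisfied.
Δm_l = 1 − (2) = -1. E1 requires Δm_l = 0, ±1: satisfied.
All E1 selection rules are satisfied.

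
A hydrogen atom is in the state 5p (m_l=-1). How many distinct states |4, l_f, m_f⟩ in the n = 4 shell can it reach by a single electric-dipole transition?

4

E1 requires Δl = ±1, so l_f ∈ {0, 2}; with 0 ≤ l_f ≤ n_f−1 = 3, the allowed l_f values are {0, 2}.
For l_f = 0: m_f ∈ {m_i−1, m_i, m_i+1} ∩ [−0, 0] = {0} → 1 state.
For l_f = 2: m_f ∈ {m_i−1, m_i, m_i+1} ∩ [−2, 2] = {-2, -1, 0} → 3 states.
Total: 4.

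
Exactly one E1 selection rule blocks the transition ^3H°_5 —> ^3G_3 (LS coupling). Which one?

the ΔJ = 0, ±1 rule

Parity must change: odd → even — passes.
ΔS = 0: S: 1 → 1 — passes.
ΔL = 0, ±1 (not L=0↔0): L: 5 → 4, ΔL = -1 — passes.
ΔJ = 0, ±1 (not J=0↔0): J: 5 → 3, ΔJ = -2 — fails.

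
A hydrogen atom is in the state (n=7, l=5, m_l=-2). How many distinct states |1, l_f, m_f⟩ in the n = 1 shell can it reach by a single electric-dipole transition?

E1 requires l_f ∈ {4, 6}, but neither lies in [0, 0], so no final state is reachable.
Total: 0.

0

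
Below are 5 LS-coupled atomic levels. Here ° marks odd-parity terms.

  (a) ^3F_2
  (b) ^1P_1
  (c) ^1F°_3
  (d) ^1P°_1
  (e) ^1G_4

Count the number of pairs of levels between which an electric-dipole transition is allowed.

2

(a)–(b): forbidden (parity, ΔS, ΔL).
(a)–(c): forbidden (ΔS).
(a)–(d): forbidden (ΔS, ΔL).
(a)–(e): forbidden (parity, ΔS, ΔJ).
(b)–(c): forbidden (ΔL, ΔJ).
(b)–(d): allowed.
(b)–(e): forbidden (parity, ΔL, ΔJ).
(c)–(d): forbidden (parity, ΔL, ΔJ).
(c)–(e): allowed.
(d)–(e): forbidden (ΔL, ΔJ).
Allowed pairs: 2 of 10.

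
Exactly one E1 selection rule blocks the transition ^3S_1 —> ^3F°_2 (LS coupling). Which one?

the ΔL = 0, ±1 rule

Parity must change: even → odd — passes.
ΔS = 0: S: 1 → 1 — passes.
ΔL = 0, ±1 (not L=0↔0): L: 0 → 3, ΔL = +3 — fails.
ΔJ = 0, ±1 (not J=0↔0): J: 1 → 2, ΔJ = +1 — passes.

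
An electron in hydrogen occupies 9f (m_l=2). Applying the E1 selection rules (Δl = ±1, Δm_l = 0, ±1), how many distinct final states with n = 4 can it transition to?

E1 requires Δl = ±1, so l_f ∈ {2, 4}; with 0 ≤ l_f ≤ n_f−1 = 3, the allowed l_f values are {2}.
For l_f = 2: m_f ∈ {m_i−1, m_i, m_i+1} ∩ [−2, 2] = {1, 2} → 2 states.
Total: 2.

2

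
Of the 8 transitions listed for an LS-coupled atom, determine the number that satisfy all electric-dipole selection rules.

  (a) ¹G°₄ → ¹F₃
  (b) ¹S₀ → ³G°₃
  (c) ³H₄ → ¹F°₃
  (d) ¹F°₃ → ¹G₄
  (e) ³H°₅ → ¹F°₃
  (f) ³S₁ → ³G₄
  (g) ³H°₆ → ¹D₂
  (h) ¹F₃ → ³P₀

(a) allowed
(b) forbidden (ΔS, ΔL, ΔJ fail)
(c) forbidden (ΔS, ΔL fail)
(d) allowed
(e) forbidden (parity, ΔS, ΔL, ΔJ fail)
(f) forbidden (parity, ΔL, ΔJ fail)
(g) forbidden (ΔS, ΔL, ΔJ fail)
(h) forbidden (parity, ΔS, ΔL, ΔJ fail)
Total allowed: 2 of 8.

2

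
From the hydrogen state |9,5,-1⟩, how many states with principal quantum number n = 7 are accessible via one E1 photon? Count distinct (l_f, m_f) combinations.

6

E1 requires Δl = ±1, so l_f ∈ {4, 6}; with 0 ≤ l_f ≤ n_f−1 = 6, the allowed l_f values are {4, 6}.
For l_f = 4: m_f ∈ {m_i−1, m_i, m_i+1} ∩ [−4, 4] = {-2, -1, 0} → 3 states.
For l_f = 6: m_f ∈ {m_i−1, m_i, m_i+1} ∩ [−6, 6] = {-2, -1, 0} → 3 states.
Total: 6.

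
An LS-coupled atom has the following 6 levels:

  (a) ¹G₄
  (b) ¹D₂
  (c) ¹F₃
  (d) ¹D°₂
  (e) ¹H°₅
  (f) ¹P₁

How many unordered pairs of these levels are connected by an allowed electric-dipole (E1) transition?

(a)–(b): forbidden (parity, ΔL, ΔJ).
(a)–(c): forbidden (parity).
(a)–(d): forbidden (ΔL, ΔJ).
(a)–(e): allowed.
(a)–(f): forbidden (parity, ΔL, ΔJ).
(b)–(c): forbidden (parity).
(b)–(d): allowed.
(b)–(e): forbidden (ΔL, ΔJ).
(b)–(f): forbidden (parity).
(c)–(d): allowed.
(c)–(e): forbidden (ΔL, ΔJ).
(c)–(f): forbidden (parity, ΔL, ΔJ).
(d)–(e): forbidden (parity, ΔL, ΔJ).
(d)–(f): allowed.
(e)–(f): forbidden (ΔL, ΔJ).
Allowed pairs: 4 of 15.

4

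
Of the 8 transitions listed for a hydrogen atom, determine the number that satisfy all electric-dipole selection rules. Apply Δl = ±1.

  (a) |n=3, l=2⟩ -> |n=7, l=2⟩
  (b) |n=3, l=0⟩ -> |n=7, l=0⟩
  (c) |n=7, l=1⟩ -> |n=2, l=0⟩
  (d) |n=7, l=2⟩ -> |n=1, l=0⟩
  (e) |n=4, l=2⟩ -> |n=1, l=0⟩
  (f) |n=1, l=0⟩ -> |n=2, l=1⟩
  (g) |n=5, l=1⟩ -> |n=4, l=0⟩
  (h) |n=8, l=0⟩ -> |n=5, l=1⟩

4

(a) forbidden — Δl = +0 (E1 requires Δl = ±1)
(b) forbidden — Δl = +0 (E1 requires Δl = ±1)
(c) allowed
(d) forbidden — Δl = -2 (E1 requires Δl = ±1)
(e) forbidden — Δl = -2 (E1 requires Δl = ±1)
(f) allowed
(g) allowed
(h) allowed
Total allowed: 4 of 8.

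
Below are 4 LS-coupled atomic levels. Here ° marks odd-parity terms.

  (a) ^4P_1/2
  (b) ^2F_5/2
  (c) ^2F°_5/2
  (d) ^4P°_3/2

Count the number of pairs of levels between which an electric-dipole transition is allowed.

2

(a)–(b): forbidden (parity, ΔS, ΔL, ΔJ).
(a)–(c): forbidden (ΔS, ΔL, ΔJ).
(a)–(d): allowed.
(b)–(c): allowed.
(b)–(d): forbidden (ΔS, ΔL).
(c)–(d): forbidden (parity, ΔS, ΔL).
Allowed pairs: 2 of 6.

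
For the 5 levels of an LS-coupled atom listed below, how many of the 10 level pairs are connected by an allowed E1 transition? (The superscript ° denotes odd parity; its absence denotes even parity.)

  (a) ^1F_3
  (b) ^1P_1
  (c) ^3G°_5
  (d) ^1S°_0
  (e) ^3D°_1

1

(a)–(b): forbidden (parity, ΔL, ΔJ).
(a)–(c): forbidden (ΔS, ΔJ).
(a)–(d): forbidden (ΔL, ΔJ).
(a)–(e): forbidden (ΔS, ΔJ).
(b)–(c): forbidden (ΔS, ΔL, ΔJ).
(b)–(d): allowed.
(b)–(e): forbidden (ΔS).
(c)–(d): forbidden (parity, ΔS, ΔL, ΔJ).
(c)–(e): forbidden (parity, ΔL, ΔJ).
(d)–(e): forbidden (parity, ΔS, ΔL).
Allowed pairs: 1 of 10.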